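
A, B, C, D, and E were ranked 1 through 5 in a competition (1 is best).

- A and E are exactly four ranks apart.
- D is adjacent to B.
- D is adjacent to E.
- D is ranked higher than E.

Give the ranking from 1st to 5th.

From clue 1: A is in {1,5}.
From clues 1–3: B → rank 3.
From clues 1–4: A → rank 1, C → rank 2, D → rank 4, E → rank 5.

A, C, B, D, E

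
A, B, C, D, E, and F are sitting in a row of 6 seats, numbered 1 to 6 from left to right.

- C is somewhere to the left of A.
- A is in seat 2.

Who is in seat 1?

C

With clue 1, A is ruled out for seat 1.
With clues 1–2, B, D, E, and F are ruled out for seat 1.
So seat 1 is C.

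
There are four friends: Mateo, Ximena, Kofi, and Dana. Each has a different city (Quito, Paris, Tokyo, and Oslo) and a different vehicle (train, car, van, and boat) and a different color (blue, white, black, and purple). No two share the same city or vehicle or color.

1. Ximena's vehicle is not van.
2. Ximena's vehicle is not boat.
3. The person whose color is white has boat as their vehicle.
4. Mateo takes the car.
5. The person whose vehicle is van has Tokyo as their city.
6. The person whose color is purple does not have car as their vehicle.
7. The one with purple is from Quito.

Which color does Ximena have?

With clues 1–3, white is impossible for Ximena's color.
With clues 1–7, black and blue are impossible for Ximena's color.
That leaves purple.

purple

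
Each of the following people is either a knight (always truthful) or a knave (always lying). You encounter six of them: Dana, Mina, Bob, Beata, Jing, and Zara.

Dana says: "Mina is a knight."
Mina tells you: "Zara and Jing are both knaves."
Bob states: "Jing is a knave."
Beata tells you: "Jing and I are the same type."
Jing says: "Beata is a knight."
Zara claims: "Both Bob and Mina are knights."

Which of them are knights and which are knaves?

Consider Dana. Suppose Dana is a knight.
Then no assignment of the remaining roles makes every statement match its speaker's type — contradiction.
So Dana is a knave.
Consider Mina. Suppose Mina is a knight.
Then Dana's statement comes out true, contradicting Dana being a knave.
So Mina is a knave.
With that fixed, Zara's statement is false, so Zara is a knave.
Consider Bob. Suppose Bob is a knight.
Then no assignment of the remaining roles makes every statement match its speaker's type — contradiction.
So Bob is a knave.
Consider Beata. Suppose Beata is a knave.
Then no assignment of the remaining roles makes every statement match its speaker's type — contradiction.
So Beata is a knight.
With that fixed, Jing's statement is true, so Jing is a knight.

Dana: knave, Mina: knave, Bob: knave, Beata: knight, Jing: knight, Zara: knave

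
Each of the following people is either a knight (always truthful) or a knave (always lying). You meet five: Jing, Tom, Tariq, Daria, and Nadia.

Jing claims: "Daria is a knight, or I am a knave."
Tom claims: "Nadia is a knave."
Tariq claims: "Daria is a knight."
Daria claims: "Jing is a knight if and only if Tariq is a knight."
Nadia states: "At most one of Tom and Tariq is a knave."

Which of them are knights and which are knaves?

Jing: knight, Tom: knave, Tariq: knight, Daria: knight, Nadia: knight

Consider Jing. Suppose Jing is a knave.
Then Jing's own statement would have to be false, but it can't be — contradiction.
So Jing is a knight.
Consider Tom. Suppose Tom is a knight.
Then no assignment of the remaining roles makes every statement match its speaker's type — contradiction.
So Tom is a knave.
Consider Tariq. Suppose Tariq is a knave.
Then no assignment of the remaining roles makes every statement match its speaker's type — contradiction.
So Tariq is a knight.
With that fixed, Daria's statement is true, so Daria is a knight.
With that fixed, Nadia's statement is true, so Nadia is a knight.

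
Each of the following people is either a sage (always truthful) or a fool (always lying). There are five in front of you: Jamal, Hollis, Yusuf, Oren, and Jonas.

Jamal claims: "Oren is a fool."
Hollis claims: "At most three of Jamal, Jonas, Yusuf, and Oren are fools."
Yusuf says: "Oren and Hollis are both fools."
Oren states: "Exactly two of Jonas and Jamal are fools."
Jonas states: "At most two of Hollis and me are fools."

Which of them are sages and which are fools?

Regardless of anyone's role, Jonas's statement is true, so Jonas is a sage.
With that fixed, Hollis's statement is true, so Hollis is a sage.
With that fixed, Yusuf's statement is false, so Yusuf is a fool.
With that fixed, Oren's statement is false, so Oren is a fool.
With that fixed, Jamal's statement is true, so Jamal is a sage.

Jamal: sage, Hollis: sage, Yusuf: fool, Oren: fool, Jonas: sage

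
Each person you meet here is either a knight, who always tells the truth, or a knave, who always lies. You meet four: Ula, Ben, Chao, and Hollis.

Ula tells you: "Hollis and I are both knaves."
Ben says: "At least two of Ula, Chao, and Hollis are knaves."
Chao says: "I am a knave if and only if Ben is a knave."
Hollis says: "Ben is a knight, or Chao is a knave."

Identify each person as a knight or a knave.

Ula: knave, Ben: knight, Chao: knave, Hollis: knight

Consider Ula. Suppose Ula is a knight.
Then Ula's own statement would have to be true, but it can't be — contradiction.
So Ula is a knave.
Consider Ben. Suppose Ben is a knave.
Then whichever role Chao has, Chao's statement has the wrong truth value — contradiction.
So Ben is a knight.
With that fixed, Hollis's statement is true, so Hollis is a knight.
Consider Chao. Suppose Chao is a knight.
Then Ben's statement comes out false, contradicting Ben being a knight.
So Chao is a knave.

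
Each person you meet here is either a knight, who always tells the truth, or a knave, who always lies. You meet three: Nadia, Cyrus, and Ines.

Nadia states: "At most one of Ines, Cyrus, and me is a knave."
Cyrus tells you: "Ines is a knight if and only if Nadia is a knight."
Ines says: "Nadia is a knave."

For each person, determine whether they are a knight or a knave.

Consider Nadia. Suppose Nadia is a knight.
Then no assignment of the remaining roles makes every statement match its speaker's type — contradiction.
So Nadia is a knave.
With that fixed, Ines's statement is true, so Ines is a knight.
With that fixed, Cyrus's statement is false, so Cyrus is a knave.

Nadia: knave, Cyrus: knave, Ines: knight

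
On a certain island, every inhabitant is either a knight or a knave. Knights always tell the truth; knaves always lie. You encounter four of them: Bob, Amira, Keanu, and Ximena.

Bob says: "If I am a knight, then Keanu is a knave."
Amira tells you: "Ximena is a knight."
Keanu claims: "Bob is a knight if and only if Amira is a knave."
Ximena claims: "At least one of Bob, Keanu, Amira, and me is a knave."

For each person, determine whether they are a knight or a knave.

Bob: knight, Amira: knight, Keanu: knave, Ximena: knight

Consider Bob. Suppose Bob is a knave.
Then Bob's own statement would have to be false, but it can't be — contradiction.
So Bob is a knight.
Consider Amira. Suppose Amira is a knave.
Then no assignment of the remaining roles makes every statement match its speaker's type — contradiction.
So Amira is a knight.
With that fixed, Keanu's statement is false, so Keanu is a knave.
With that fixed, Ximena's statement is true, so Ximena is a knight.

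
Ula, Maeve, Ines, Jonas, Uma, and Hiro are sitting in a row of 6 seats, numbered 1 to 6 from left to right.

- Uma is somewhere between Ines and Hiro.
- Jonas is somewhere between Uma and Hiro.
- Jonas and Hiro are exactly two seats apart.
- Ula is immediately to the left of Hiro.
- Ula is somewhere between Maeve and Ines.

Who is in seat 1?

Ines

With clue 1, Uma is ruled out for seat 1.
With clues 1–2, Jonas is ruled out for seat 1.
With clues 1–4, Hiro is ruled out for seat 1.
With clues 1–5, Maeve and Ula are ruled out for seat 1.
So seat 1 is Ines.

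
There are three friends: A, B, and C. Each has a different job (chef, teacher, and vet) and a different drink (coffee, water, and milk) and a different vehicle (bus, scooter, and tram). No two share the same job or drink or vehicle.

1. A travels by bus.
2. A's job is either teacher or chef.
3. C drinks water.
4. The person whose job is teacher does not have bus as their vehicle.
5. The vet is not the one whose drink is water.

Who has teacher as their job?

C

With clues 1–4, A is impossible for the one with job teacher.
With clues 1–5, B is impossible for the one with job teacher.
That leaves C.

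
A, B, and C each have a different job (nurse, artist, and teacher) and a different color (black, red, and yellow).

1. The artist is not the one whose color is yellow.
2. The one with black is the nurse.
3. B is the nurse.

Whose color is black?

B

With clues 1–3, A and C are impossible for the one with color black.
That leaves B.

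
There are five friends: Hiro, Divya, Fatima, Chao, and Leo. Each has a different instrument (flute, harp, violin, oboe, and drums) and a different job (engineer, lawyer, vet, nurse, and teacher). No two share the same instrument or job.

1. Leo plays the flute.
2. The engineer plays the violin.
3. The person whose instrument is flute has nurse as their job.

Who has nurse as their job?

Leo

With clues 1–3, Chao, Divya, Fatima, and Hiro are impossible for the one with job nurse.
That leaves Leo.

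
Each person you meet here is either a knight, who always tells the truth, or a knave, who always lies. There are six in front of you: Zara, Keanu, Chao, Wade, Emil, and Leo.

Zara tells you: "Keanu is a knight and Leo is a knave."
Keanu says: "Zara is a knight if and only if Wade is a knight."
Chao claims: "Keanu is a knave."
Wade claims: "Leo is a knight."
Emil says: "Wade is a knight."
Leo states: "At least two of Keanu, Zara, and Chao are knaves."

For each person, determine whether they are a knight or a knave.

Consider Zara. Suppose Zara is a knight.
Then no assignment of the remaining roles makes every statement match its speaker's type — contradiction.
So Zara is a knave.
Consider Keanu. Suppose Keanu is a knight.
Then no assignment of the remaining roles makes every statement match its speaker's type — contradiction.
So Keanu is a knave.
With that fixed, Chao's statement is true, so Chao is a knight.
With that fixed, Leo's statement is true, so Leo is a knight.
With that fixed, Wade's statement is true, so Wade is a knight.
With that fixed, Emil's statement is true, so Emil is a knight.

Zara: knave, Keanu: knave, Chao: knight, Wade: knight, Emil: knight, Leo: knight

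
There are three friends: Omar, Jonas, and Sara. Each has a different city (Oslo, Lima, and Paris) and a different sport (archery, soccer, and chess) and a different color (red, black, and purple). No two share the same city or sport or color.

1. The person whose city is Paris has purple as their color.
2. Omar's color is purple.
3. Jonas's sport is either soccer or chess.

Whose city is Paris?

With clues 1–2, Jonas and Sara are impossible for the one with city Paris.
That leaves Omar.

Omar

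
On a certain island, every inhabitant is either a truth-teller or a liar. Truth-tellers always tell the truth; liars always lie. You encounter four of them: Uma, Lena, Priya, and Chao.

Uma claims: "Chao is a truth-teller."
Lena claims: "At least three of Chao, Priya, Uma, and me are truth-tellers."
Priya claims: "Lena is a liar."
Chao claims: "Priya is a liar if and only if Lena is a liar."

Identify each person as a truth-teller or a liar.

Consider Uma. Suppose Uma is a truth-teller.
Then no assignment of the remaining roles makes every statement match its speaker's type — contradiction.
So Uma is a liar.
Consider Lena. Suppose Lena is a truth-teller.
Then no assignment of the remaining roles makes every statement match its speaker's type — contradiction.
So Lena is a liar.
With that fixed, Priya's statement is true, so Priya is a truth-teller.
With that fixed, Chao's statement is false, so Chao is a liar.

Uma: liar, Lena: liar, Priya: truth-teller, Chao: liar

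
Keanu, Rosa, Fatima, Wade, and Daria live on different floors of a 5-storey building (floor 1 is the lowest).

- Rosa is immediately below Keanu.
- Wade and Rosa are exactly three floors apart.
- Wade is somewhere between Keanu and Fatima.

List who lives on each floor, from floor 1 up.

From clue 1: Keanu is in {2,3,4,5}.
From clues 1–2: Keanu is in {2,3,5}.
From clues 1–3: Rosa → floor 1, Keanu → floor 2, Daria → floor 3, Wade → floor 4, Fatima → floor 5.

Rosa, Keanu, Daria, Wade, Fatima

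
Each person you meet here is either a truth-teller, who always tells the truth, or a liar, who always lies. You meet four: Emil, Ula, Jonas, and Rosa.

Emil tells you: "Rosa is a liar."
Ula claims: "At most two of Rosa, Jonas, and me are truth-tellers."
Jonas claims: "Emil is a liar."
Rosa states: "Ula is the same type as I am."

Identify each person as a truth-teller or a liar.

Emil: truth-teller, Ula: truth-teller, Jonas: liar, Rosa: liar

Consider Emil. Suppose Emil is a liar.
Then no assignment of the remaining roles makes every statement match its speaker's type — contradiction.
So Emil is a truth-teller.
With that fixed, Jonas's statement is false, so Jonas is a liar.
With that fixed, Ula's statement is true, so Ula is a truth-teller.
Consider Rosa. Suppose Rosa is a truth-teller.
Then Emil's statement comes out false, contradicting Emil being a truth-teller.
So Rosa is a liar.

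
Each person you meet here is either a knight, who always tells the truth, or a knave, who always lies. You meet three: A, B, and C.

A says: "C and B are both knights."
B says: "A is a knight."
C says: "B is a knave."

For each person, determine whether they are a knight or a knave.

Consider A. Suppose A is a knight.
Then no assignment of the remaining roles makes every statement match its speaker's type — contradiction.
So A is a knave.
With that fixed, B's statement is false, so B is a knave.
With that fixed, C's statement is true, so C is a knight.

A: knave, B: knave, C: knight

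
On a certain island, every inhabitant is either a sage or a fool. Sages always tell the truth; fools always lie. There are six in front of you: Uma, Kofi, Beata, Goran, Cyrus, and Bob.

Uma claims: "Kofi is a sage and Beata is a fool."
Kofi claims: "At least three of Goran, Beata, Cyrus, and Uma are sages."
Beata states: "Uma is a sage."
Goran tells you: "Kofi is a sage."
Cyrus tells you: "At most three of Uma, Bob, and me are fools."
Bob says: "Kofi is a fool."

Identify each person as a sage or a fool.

Uma: fool, Kofi: fool, Beata: fool, Goran: fool, Cyrus: sage, Bob: sage

Regardless of anyone's role, Cyrus's statement is true, so Cyrus is a sage.
Consider Uma. Suppose Uma is a sage.
Then no assignment of the remaining roles makes every statement match its speaker's type — contradiction.
So Uma is a fool.
With that fixed, Beata's statement is false, so Beata is a fool.
With that fixed, Kofi's statement is false, so Kofi is a fool.
With that fixed, Goran's statement is false, so Goran is a fool.
With that fixed, Bob's statement is true, so Bob is a sage.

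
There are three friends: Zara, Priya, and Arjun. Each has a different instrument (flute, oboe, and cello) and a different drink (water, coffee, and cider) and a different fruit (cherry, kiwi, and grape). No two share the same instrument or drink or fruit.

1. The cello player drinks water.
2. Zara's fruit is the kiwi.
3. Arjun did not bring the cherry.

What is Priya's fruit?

With clues 1–2, kiwi is impossible for Priya's fruit.
With clues 1–3, grape is impossible for Priya's fruit.
That leaves cherry.

cherry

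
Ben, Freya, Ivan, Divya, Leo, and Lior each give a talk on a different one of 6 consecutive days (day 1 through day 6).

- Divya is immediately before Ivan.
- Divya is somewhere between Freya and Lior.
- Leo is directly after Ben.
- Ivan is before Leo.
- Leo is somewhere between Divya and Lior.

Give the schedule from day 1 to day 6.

Freya, Divya, Ivan, Ben, Leo, Lior

From clue 1: Ivan is in {2,3,4,5,6}.
From clues 1–2: Ivan is in {3,4,5}.
From clues 1–3: Ivan is in {3,5}.
From clues 1–4: Divya → day 2, Ivan → day 3.
From clues 1–5: Freya → day 1, Ben → day 4, Leo → day 5, Lior → day 6.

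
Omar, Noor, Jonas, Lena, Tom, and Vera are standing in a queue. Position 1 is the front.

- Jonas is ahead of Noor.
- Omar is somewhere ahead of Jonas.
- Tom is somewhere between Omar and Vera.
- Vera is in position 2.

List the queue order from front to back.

From clue 1: Noor is in {2,3,4,5,6}.
From clues 1–2: Omar is in {1,2,3,4}.
From clues 1–4: Lena → position 1, Vera → position 2, Tom → position 3, Omar → position 4, Jonas → position 5, Noor → position 6.

Lena, Vera, Tom, Omar, Jonas, Noor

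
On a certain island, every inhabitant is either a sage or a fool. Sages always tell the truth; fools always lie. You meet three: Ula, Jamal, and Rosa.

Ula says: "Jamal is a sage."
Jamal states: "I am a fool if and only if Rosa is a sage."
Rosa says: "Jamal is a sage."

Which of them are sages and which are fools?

Consider Ula. Suppose Ula is a sage.
Then no assignment of the remaining roles makes every statement match its speaker's type — contradiction.
So Ula is a fool.
Consider Jamal. Suppose Jamal is a sage.
Then Ula's statement comes out true, contradicting Ula being a fool.
So Jamal is a fool.
With that fixed, Rosa's statement is false, so Rosa is a fool.

Ula: fool, Jamal: fool, Rosa: fool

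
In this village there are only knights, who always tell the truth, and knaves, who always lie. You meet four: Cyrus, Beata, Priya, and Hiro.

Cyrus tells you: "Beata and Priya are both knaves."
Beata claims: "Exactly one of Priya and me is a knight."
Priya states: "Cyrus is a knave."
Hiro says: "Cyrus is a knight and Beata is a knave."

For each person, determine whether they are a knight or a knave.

Consider Cyrus. Suppose Cyrus is a knave.
Then no assignment of the remaining roles makes every statement match its speaker's type — contradiction.
So Cyrus is a knight.
With that fixed, Priya's statement is false, so Priya is a knave.
Consider Beata. Suppose Beata is a knight.
Then Cyrus's statement comes out false, contradicting Cyrus being a knight.
So Beata is a knave.
With that fixed, Hiro's statement is true, so Hiro is a knight.

Cyrus: knight, Beata: knave, Priya: knave, Hiro: knight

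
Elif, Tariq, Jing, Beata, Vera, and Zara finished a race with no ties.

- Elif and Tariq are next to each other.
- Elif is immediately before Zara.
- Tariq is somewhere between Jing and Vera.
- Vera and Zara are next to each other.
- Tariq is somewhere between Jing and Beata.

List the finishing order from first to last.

From clues 1–2: Elif is in {2,3,4,5}.
From clues 1–3: Elif is in {3,4}.
From clues 1–5: Jing → place 1, Tariq → place 2, Elif → place 3, Zara → place 4, Vera → place 5, Beata → place 6.

Jing, Tariq, Elif, Zara, Vera, Beata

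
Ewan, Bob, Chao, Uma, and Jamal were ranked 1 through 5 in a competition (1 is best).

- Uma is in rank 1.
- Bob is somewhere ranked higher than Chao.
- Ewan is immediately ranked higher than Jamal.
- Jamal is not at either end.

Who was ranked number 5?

Chao

With clue 1, Uma is ruled out for rank 5.
With clues 1–2, Bob is ruled out for rank 5.
With clues 1–3, Ewan is ruled out for rank 5.
With clues 1–4, Jamal is ruled out for rank 5.
So rank 5 is Chao.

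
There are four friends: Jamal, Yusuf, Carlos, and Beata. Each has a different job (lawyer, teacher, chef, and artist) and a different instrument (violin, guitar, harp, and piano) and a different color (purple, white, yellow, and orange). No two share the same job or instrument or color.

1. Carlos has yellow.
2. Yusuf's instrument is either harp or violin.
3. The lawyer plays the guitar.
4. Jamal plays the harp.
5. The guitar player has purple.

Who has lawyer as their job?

Beata

With clues 1–3, Yusuf is impossible for the one with job lawyer.
With clues 1–4, Jamal is impossible for the one with job lawyer.
With clues 1–5, Carlos is impossible for the one with job lawyer.
That leaves Beata.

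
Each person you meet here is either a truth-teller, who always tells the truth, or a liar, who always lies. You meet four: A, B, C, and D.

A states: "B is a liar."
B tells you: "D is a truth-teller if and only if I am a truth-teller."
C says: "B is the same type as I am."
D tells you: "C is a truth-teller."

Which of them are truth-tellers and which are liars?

A: liar, B: truth-teller, C: truth-teller, D: truth-teller

Consider A. Suppose A is a truth-teller.
Then no assignment of the remaining roles makes every statement match its speaker's type — contradiction.
So A is a liar.
Consider B. Suppose B is a liar.
Then A's statement comes out true, contradicting A being a liar.
So B is a truth-teller.
Consider C. Suppose C is a liar.
Then no assignment of the remaining roles makes every statement match its speaker's type — contradiction.
So C is a truth-teller.
With that fixed, D's statement is true, so D is a truth-teller.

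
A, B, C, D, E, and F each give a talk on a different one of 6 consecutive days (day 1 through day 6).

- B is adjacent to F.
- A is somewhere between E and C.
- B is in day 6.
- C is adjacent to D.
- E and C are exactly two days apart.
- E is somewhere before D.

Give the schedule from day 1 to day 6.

From clues 1–2: A is in {2,3,4,5}.
From clues 1–3: F → day 5, B → day 6.
From clues 1–4: A is in {2,3}.
From clues 1–6: E → day 1, A → day 2, C → day 3, D → day 4.

E, A, C, D, F, B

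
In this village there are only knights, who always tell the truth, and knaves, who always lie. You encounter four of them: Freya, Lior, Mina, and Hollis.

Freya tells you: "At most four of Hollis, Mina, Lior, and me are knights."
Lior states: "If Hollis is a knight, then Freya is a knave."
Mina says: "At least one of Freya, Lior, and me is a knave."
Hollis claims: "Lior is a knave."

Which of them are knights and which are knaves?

Freya: knight, Lior: knave, Mina: knight, Hollis: knight

Regardless of anyone's role, Freya's statement is true, so Freya is a knight.
Consider Lior. Suppose Lior is a knight.
Then whichever role Mina has, Mina's statement has the wrong truth value — contradiction.
So Lior is a knave.
With that fixed, Mina's statement is true, so Mina is a knight.
With that fixed, Hollis's statement is true, so Hollis is a knight.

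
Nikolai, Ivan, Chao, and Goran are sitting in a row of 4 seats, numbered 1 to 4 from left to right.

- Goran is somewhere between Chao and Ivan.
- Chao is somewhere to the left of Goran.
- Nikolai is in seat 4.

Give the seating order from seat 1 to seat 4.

Chao, Goran, Ivan, Nikolai

From clue 1: Goran is in {2,3}.
From clues 1–2: Ivan is in {3,4}.
From clues 1–3: Chao → seat 1, Goran → seat 2, Ivan → seat 3, Nikolai → seat 4.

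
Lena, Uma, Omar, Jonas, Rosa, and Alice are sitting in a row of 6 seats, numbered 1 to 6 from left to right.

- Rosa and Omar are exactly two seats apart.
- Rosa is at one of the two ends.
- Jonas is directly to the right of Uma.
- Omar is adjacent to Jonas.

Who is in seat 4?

Omar

With clues 1–2, Rosa is ruled out for seat 4.
With clues 1–3, Jonas is ruled out for seat 4.
With clues 1–4, Alice, Lena, and Uma are ruled out for seat 4.
So seat 4 is Omar.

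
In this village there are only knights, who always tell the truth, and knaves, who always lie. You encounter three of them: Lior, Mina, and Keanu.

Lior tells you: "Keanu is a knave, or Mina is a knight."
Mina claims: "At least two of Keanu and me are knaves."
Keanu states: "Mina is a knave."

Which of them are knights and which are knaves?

Consider Lior. Suppose Lior is a knight.
Then no assignment of the remaining roles makes every statement match its speaker's type — contradiction.
So Lior is a knave.
Consider Mina. Suppose Mina is a knight.
Then Lior's statement comes out true, contradicting Lior being a knave.
So Mina is a knave.
With that fixed, Keanu's statement is true, so Keanu is a knight.

Lior: knave, Mina: knave, Keanu: knight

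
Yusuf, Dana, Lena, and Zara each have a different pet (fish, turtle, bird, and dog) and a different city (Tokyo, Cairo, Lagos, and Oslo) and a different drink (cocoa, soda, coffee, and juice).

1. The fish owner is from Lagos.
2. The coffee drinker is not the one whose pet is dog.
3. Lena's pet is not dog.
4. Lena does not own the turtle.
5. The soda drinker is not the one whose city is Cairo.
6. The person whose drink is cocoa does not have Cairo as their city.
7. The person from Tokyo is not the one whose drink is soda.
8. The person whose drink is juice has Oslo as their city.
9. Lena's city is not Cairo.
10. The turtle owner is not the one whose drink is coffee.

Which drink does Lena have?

soda

With clues 1–9, coffee is impossible for Lena's drink.
With clues 1–10, cocoa and juice are impossible for Lena's drink.
That leaves soda.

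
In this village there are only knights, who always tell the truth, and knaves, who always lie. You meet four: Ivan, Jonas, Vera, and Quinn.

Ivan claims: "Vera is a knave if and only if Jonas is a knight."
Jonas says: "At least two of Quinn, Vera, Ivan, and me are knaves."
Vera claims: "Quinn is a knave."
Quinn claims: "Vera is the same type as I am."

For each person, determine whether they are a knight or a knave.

Ivan: knave, Jonas: knight, Vera: knight, Quinn: knave

Consider Ivan. Suppose Ivan is a knight.
Then no assignment of the remaining roles makes every statement match its speaker's type — contradiction.
So Ivan is a knave.
Consider Jonas. Suppose Jonas is a knave.
Then Jonas's own statement would have to be false, but it can't be — contradiction.
So Jonas is a knight.
Consider Vera. Suppose Vera is a knave.
Then Ivan's statement comes out true, contradicting Ivan being a knave.
So Vera is a knight.
Consider Quinn. Suppose Quinn is a knight.
Then Jonas's statement comes out false, contradicting Jonas being a knight.
So Quinn is a knave.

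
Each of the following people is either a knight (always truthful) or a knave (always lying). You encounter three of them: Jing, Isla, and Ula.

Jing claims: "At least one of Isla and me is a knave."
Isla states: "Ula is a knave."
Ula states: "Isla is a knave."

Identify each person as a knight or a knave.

Consider Jing. Suppose Jing is a knave.
Then Jing's own statement would have to be false, but it can't be — contradiction.
So Jing is a knight.
Consider Isla. Suppose Isla is a knight.
Then Jing's statement comes out false, contradicting Jing being a knight.
So Isla is a knave.
With that fixed, Ula's statement is true, so Ula is a knight.

Jing: knight, Isla: knave, Ula: knight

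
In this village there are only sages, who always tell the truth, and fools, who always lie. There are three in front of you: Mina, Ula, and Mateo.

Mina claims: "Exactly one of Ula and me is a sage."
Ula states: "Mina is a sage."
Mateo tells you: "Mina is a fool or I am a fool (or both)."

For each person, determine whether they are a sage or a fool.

Consider Mina. Suppose Mina is a sage.
Then whichever role Mateo has, Mateo's statement has the wrong truth value — contradiction.
So Mina is a fool.
With that fixed, Ula's statement is false, so Ula is a fool.
With that fixed, Mateo's statement is true, so Mateo is a sage.

Mina: fool, Ula: fool, Mateo: sage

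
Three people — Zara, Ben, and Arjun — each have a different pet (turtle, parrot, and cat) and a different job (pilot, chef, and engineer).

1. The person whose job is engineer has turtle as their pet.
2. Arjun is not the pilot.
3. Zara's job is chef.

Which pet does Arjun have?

With clues 1–3, cat and parrot are impossible for Arjun's pet.
That leaves turtle.

turtle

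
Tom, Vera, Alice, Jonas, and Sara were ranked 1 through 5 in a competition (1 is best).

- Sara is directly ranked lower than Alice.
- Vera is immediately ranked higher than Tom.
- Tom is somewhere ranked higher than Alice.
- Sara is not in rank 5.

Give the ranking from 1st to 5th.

From clue 1: Alice is in {1,2,3,4}.
From clues 1–2: Jonas is in {1,3,5}.
From clues 1–3: Tom is in {2,3}.
From clues 1–4: Vera → rank 1, Tom → rank 2, Alice → rank 3, Sara → rank 4, Jonas → rank 5.

Vera, Tom, Alice, Sara, Jonas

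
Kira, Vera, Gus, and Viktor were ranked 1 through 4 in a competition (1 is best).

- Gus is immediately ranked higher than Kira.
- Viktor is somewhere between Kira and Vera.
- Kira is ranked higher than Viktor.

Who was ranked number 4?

With clue 1, Gus is ruled out for rank 4.
With clues 1–2, Viktor is ruled out for rank 4.
With clues 1–3, Kira is ruled out for rank 4.
So rank 4 is Vera.

Vera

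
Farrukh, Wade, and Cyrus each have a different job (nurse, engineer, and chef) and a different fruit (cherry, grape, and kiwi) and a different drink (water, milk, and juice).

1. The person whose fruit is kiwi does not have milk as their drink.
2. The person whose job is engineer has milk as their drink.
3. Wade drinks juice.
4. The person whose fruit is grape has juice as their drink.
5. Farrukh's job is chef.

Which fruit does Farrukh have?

With clues 1–4, grape is impossible for Farrukh's fruit.
With clues 1–5, cherry is impossible for Farrukh's fruit.
That leaves kiwi.

kiwi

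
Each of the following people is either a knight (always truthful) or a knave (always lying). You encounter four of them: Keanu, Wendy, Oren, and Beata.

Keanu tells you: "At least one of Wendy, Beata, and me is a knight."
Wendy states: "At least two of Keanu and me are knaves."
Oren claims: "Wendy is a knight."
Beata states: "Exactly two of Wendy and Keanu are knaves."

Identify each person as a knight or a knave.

Keanu: knight, Wendy: knave, Oren: knave, Beata: knave

Consider Keanu. Suppose Keanu is a knave.
Then whichever role Wendy has, Wendy's statement has the wrong truth value — contradiction.
So Keanu is a knight.
With that fixed, Wendy's statement is false, so Wendy is a knave.
With that fixed, Oren's statement is false, so Oren is a knave.
With that fixed, Beata's statement is false, so Beata is a knave.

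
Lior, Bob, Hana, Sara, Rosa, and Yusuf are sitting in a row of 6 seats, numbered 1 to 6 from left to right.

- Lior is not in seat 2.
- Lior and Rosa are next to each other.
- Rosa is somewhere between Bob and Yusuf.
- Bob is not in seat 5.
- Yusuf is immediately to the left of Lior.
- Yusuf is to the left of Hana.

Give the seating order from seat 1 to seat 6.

From clue 1: Lior is in {1,3,4,5,6}.
From clues 1–3: Lior is in {3,4,5}.
From clues 1–5: Bob → seat 6.
From clues 1–6: Sara → seat 1, Yusuf → seat 2, Lior → seat 3, Rosa → seat 4, Hana → seat 5.

Sara, Yusuf, Lior, Rosa, Hana, Bob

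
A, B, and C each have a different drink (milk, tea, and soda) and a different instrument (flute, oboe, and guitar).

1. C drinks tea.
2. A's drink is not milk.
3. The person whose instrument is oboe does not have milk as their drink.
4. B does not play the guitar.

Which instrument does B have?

With clues 1–3, oboe is impossible for B's instrument.
With clues 1–4, guitar is impossible for B's instrument.
That leaves flute.

flute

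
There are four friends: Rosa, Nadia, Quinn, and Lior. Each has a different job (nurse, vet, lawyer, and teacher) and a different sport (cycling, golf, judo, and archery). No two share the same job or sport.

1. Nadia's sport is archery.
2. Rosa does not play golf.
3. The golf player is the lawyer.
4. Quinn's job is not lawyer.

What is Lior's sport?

Clue 1 rules out archery for Lior's sport.
With clues 1–4, cycling and judo are impossible for Lior's sport.
That leaves golf.

golf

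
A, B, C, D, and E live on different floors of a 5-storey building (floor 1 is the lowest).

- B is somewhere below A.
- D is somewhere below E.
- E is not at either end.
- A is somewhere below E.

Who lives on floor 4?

E

With clues 1–3, D is ruled out for floor 4.
With clues 1–4, A, B, and C are ruled out for floor 4.
So floor 4 is E.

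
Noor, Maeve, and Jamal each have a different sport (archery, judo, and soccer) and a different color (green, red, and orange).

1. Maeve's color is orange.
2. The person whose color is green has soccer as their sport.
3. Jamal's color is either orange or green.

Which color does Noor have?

Clue 1 rules out orange for Noor's color.
With clues 1–3, green is impossible for Noor's color.
That leaves red.

red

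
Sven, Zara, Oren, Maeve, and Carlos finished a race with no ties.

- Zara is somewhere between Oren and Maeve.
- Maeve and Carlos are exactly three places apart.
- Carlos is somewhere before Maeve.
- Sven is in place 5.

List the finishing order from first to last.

From clue 1: Zara is in {2,3,4}.
From clues 1–3: Zara is in {3,4}.
From clues 1–4: Carlos → place 1, Oren → place 2, Zara → place 3, Maeve → place 4, Sven → place 5.

Carlos, Oren, Zara, Maeve, Sven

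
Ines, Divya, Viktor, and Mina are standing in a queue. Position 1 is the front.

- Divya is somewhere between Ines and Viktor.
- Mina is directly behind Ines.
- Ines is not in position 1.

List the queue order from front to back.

From clue 1: Divya is in {2,3}.
From clues 1–2: Ines is in {1,3}.
From clues 1–3: Viktor → position 1, Divya → position 2, Ines → position 3, Mina → position 4.

Viktor, Divya, Ines, Mina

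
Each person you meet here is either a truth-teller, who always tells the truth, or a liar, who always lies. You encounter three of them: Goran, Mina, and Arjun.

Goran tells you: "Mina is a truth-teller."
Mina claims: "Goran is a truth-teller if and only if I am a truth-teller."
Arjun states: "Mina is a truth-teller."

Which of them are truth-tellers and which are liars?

Goran: truth-teller, Mina: truth-teller, Arjun: truth-teller

Consider Goran. Suppose Goran is a liar.
Then whichever role Mina has, Mina's statement has the wrong truth value — contradiction.
So Goran is a truth-teller.
Consider Mina. Suppose Mina is a liar.
Then Goran's statement comes out false, contradicting Goran being a truth-teller.
So Mina is a truth-teller.
With that fixed, Arjun's statement is true, so Arjun is a truth-teller.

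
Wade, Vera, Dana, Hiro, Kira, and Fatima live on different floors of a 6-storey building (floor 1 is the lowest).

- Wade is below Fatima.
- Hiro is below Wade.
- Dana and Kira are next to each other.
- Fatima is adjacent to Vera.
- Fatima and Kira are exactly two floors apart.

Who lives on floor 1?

Hiro

With clue 1, Fatima is ruled out for floor 1.
With clues 1–2, Wade is ruled out for floor 1.
With clues 1–4, Vera is ruled out for floor 1.
With clues 1–5, Dana and Kira are ruled out for floor 1.
So floor 1 is Hiro.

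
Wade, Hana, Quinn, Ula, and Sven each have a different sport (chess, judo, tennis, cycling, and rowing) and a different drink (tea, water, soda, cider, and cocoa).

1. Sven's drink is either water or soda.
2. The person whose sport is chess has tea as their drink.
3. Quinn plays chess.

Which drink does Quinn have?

With clues 1–3, cider, cocoa, soda, and water are impossible for Quinn's drink.
That leaves tea.

tea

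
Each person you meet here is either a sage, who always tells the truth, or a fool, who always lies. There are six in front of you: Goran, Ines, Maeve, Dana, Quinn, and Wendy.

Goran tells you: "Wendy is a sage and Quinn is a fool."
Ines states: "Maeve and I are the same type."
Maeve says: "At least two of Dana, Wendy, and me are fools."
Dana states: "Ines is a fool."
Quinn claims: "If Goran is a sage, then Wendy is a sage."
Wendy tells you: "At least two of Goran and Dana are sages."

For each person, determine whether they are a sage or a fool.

Goran: fool, Ines: sage, Maeve: sage, Dana: fool, Quinn: sage, Wendy: fool

Consider Goran. Suppose Goran is a sage.
Then no assignment of the remaining roles makes every statement match its speaker's type — contradiction.
So Goran is a fool.
With that fixed, Quinn's statement is true, so Quinn is a sage.
With that fixed, Wendy's statement is false, so Wendy is a fool.
Consider Ines. Suppose Ines is a fool.
Then no assignment of the remaining roles makes every statement match its speaker's type — contradiction.
So Ines is a sage.
With that fixed, Dana's statement is false, so Dana is a fool.
With that fixed, Maeve's statement is true, so Maeve is a sage.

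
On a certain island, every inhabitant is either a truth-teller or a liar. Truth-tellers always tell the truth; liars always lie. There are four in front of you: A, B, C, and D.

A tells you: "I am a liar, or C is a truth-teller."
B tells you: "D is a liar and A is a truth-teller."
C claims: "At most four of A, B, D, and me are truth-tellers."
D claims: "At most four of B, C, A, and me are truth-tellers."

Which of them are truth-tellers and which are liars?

Regardless of anyone's role, C's statement is true, so C is a truth-teller.
With that fixed, D's statement is true, so D is a truth-teller.
With that fixed, A's statement is true, so A is a truth-teller.
With that fixed, B's statement is false, so B is a liar.

A: truth-teller, B: liar, C: truth-teller, D: truth-teller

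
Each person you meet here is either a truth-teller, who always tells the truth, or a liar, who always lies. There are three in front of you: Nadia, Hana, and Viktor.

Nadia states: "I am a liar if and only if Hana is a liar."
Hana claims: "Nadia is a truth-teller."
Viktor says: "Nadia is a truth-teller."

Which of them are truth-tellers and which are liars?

Consider Nadia. Suppose Nadia is a liar.
Then no assignment of the remaining roles makes every statement match its speaker's type — contradiction.
So Nadia is a truth-teller.
With that fixed, Hana's statement is true, so Hana is a truth-teller.
With that fixed, Viktor's statement is true, so Viktor is a truth-teller.

Nadia: truth-teller, Hana: truth-teller, Viktor: truth-teller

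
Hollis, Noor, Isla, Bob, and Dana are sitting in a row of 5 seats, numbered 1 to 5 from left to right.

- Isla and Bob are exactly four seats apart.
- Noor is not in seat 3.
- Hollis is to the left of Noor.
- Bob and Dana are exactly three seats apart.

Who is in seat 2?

With clue 1, Bob and Isla are ruled out for seat 2.
With clues 1–3, Noor is ruled out for seat 2.
With clues 1–4, Hollis is ruled out for seat 2.
So seat 2 is Dana.

Dana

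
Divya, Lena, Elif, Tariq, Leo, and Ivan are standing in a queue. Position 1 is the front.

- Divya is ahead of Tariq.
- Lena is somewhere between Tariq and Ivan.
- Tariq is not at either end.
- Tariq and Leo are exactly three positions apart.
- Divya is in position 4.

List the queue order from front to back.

From clue 1: Divya is in {1,2,3,4,5}.
From clues 1–2: Lena is in {2,3,4,5}.
From clues 1–3: Divya is in {1,2,3,4}.
From clues 1–4: Lena is in {3,4,5}.
From clues 1–5: Ivan → position 1, Leo → position 2, Lena → position 3, Divya → position 4, Tariq → position 5, Elif → position 6.

Ivan, Leo, Lena, Divya, Tariq, Elif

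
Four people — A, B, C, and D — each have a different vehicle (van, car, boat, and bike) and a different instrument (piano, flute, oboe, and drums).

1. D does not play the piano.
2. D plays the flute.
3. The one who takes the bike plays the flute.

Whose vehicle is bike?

D

With clues 1–3, A, B, and C are impossible for the one with vehicle bike.
That leaves D.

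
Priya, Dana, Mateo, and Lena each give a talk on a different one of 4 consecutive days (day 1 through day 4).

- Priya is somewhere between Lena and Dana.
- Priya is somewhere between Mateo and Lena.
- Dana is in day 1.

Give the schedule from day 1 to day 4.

From clue 1: Priya is in {2,3}.
From clues 1–3: Dana → day 1, Mateo → day 2, Priya → day 3, Lena → day 4.

Dana, Mateo, Priya, Lena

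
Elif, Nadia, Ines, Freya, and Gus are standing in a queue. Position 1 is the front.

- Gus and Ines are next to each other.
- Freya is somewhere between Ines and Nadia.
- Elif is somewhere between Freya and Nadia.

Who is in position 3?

Freya

With clues 1–2, Nadia is ruled out for position 3.
With clues 1–3, Elif, Gus, and Ines are ruled out for position 3.
So position 3 is Freya.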